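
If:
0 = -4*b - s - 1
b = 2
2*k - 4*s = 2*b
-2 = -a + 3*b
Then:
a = 8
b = 2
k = -16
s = -9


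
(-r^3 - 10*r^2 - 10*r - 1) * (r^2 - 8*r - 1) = -r^5 - 2*r^4 + 71*r^3 + 89*r^2 + 18*r + 1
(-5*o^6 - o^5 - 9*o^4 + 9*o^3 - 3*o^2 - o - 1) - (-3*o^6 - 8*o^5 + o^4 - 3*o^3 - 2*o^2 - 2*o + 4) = -2*o^6 + 7*o^5 - 10*o^4 + 12*o^3 - o^2 + o - 5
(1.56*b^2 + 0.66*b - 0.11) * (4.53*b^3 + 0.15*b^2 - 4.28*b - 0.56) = 7.0668*b^5 + 3.2238*b^4 - 7.0761*b^3 - 3.7149*b^2 + 0.1012*b + 0.0616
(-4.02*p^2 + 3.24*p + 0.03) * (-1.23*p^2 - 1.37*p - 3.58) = 4.9446*p^4 + 1.5222*p^3 + 9.9159*p^2 - 11.6403*p - 0.1074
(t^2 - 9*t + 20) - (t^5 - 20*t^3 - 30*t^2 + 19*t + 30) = -t^5 + 20*t^3 + 31*t^2 - 28*t - 10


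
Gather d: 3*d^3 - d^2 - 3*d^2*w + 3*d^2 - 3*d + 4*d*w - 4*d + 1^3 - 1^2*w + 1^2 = 3*d^3 + d^2*(2 - 3*w) + d*(4*w - 7) - w + 2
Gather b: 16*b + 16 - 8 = 16*b + 8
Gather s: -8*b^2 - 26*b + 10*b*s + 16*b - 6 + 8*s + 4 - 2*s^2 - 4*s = -8*b^2 - 10*b - 2*s^2 + s*(10*b + 4) - 2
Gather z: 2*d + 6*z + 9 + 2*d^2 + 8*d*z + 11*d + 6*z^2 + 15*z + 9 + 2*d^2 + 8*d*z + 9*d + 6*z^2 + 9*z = 4*d^2 + 22*d + 12*z^2 + z*(16*d + 30) + 18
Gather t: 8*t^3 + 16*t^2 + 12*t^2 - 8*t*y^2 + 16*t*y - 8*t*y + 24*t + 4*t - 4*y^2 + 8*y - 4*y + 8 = 8*t^3 + 28*t^2 + t*(-8*y^2 + 8*y + 28) - 4*y^2 + 4*y + 8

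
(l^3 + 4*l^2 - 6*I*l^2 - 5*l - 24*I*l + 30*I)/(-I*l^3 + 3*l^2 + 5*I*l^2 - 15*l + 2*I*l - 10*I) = (I*l^3 + l^2*(6 + 4*I) + l*(24 - 5*I) - 30)/(l^3 + l^2*(-5 + 3*I) + l*(-2 - 15*I) + 10)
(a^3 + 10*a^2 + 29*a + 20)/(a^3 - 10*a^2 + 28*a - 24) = (a^3 + 10*a^2 + 29*a + 20)/(a^3 - 10*a^2 + 28*a - 24)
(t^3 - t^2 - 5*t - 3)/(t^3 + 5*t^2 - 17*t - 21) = (t + 1)/(t + 7)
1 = 1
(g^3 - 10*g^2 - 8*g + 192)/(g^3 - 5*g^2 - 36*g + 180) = (g^2 - 4*g - 32)/(g^2 + g - 30)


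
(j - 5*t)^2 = j^2 - 10*j*t + 25*t^2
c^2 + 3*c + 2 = (c + 1)*(c + 2)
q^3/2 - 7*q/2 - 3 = (q/2 + 1/2)*(q - 3)*(q + 2)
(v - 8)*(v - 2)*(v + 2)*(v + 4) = v^4 - 4*v^3 - 36*v^2 + 16*v + 128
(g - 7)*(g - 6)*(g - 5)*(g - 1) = g^4 - 19*g^3 + 125*g^2 - 317*g + 210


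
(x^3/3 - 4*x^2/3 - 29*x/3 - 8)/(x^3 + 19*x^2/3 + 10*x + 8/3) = (x^3 - 4*x^2 - 29*x - 24)/(3*x^3 + 19*x^2 + 30*x + 8)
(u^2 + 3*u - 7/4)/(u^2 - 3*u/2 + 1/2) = (u + 7/2)/(u - 1)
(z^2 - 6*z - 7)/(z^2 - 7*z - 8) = (z - 7)/(z - 8)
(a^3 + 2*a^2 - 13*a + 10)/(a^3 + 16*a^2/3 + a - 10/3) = 3*(a^2 - 3*a + 2)/(3*a^2 + a - 2)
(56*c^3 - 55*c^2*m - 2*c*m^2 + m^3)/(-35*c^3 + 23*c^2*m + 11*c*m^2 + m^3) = (-8*c + m)/(5*c + m)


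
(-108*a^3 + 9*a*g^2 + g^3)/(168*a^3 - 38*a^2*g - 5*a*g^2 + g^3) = (-18*a^2 + 3*a*g + g^2)/(28*a^2 - 11*a*g + g^2)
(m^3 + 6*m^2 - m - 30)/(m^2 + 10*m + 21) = (m^2 + 3*m - 10)/(m + 7)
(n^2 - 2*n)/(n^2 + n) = (n - 2)/(n + 1)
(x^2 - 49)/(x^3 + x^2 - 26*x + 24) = (x^2 - 49)/(x^3 + x^2 - 26*x + 24)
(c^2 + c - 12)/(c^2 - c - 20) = (c - 3)/(c - 5)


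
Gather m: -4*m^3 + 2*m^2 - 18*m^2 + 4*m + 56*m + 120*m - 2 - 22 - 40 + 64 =-4*m^3 - 16*m^2 + 180*m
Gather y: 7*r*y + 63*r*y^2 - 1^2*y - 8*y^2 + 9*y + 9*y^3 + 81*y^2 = 9*y^3 + y^2*(63*r + 73) + y*(7*r + 8)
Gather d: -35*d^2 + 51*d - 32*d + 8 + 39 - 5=-35*d^2 + 19*d + 42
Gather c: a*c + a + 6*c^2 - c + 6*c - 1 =a + 6*c^2 + c*(a + 5) - 1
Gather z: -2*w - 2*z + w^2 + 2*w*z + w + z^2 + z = w^2 - w + z^2 + z*(2*w - 1)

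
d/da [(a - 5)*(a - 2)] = 2*a - 7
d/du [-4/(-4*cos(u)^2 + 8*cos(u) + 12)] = 2*(cos(u) - 1)*sin(u)/(sin(u)^2 + 2*cos(u) + 2)^2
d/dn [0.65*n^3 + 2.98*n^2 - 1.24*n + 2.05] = 1.95*n^2 + 5.96*n - 1.24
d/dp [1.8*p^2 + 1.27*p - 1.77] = 3.6*p + 1.27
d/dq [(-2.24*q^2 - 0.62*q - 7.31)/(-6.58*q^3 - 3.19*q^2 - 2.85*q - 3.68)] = (-14.7392*q^4 - 8.1592*q^3 - 139.8932*q^2 - 30.1514*q - 18.5519)/(43.2964*q^6 + 41.9804*q^5 + 47.6821*q^4 + 66.6118*q^3 + 31.6009*q^2 + 20.976*q + 13.5424)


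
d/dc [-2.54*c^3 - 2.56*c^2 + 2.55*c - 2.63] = -7.62*c^2 - 5.12*c + 2.55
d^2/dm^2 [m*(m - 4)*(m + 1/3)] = 6*m - 22/3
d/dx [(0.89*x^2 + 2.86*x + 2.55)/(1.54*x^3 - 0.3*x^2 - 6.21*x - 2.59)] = (-1.3706*x^4 - 8.8088*x^3 - 16.4499*x^2 - 3.0802*x + 8.4281)/(2.3716*x^6 - 0.924*x^5 - 19.0368*x^4 - 4.2512*x^3 + 40.1181*x^2 + 32.1678*x + 6.7081)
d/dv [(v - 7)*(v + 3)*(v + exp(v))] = (v - 7)*(v + 3)*(exp(v) + 1) + (v - 7)*(v + exp(v)) + (v + 3)*(v + exp(v))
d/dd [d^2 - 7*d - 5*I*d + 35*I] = 2*d - 7 - 5*I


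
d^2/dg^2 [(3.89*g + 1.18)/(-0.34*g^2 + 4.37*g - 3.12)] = (-(0.68*g - 4.37)*(1.36*g - 8.74)*(3.89*g + 1.18) + (7.9356*g - 33.1962)*(0.34*g^2 - 4.37*g + 3.12))/(0.34*g^2 - 4.37*g + 3.12)^3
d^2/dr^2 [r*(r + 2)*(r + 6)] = 6*r + 16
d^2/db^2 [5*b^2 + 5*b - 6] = 10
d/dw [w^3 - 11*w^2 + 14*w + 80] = 3*w^2 - 22*w + 14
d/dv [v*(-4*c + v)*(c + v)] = -4*c^2 - 6*c*v + 3*v^2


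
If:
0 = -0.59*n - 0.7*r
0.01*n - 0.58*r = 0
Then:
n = 0.00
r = 0.00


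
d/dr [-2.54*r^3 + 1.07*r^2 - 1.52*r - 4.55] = -7.62*r^2 + 2.14*r - 1.52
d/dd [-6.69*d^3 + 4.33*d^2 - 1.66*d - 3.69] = -20.07*d^2 + 8.66*d - 1.66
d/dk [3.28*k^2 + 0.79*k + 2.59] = 6.56*k + 0.79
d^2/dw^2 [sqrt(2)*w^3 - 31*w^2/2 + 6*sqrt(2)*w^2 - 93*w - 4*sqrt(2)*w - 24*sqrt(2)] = 6*sqrt(2)*w - 31 + 12*sqrt(2)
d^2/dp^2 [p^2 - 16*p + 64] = 2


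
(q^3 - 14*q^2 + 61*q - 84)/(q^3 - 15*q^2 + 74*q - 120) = (q^2 - 10*q + 21)/(q^2 - 11*q + 30)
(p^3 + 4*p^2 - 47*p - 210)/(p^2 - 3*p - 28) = (p^2 + 11*p + 30)/(p + 4)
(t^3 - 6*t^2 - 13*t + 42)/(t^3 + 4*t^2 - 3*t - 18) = (t - 7)/(t + 3)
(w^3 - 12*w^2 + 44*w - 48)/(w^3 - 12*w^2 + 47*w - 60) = (w^2 - 8*w + 12)/(w^2 - 8*w + 15)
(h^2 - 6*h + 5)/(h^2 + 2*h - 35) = (h - 1)/(h + 7)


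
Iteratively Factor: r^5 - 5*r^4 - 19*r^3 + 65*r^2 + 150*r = (r + 2)*(r^4 - 7*r^3 - 5*r^2 + 75*r) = (r - 5)*(r + 2)*(r^3 - 2*r^2 - 15*r) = (r - 5)*(r + 2)*(r + 3)*(r^2 - 5*r) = r*(r - 5)*(r + 2)*(r + 3)*(r - 5)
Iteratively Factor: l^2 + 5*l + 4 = (l + 1)*(l + 4)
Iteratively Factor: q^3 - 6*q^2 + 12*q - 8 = (q - 2)*(q^2 - 4*q + 4) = (q - 2)^2*(q - 2)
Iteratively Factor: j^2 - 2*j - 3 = (j - 3)*(j + 1)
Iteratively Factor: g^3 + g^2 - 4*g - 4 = (g + 1)*(g^2 - 4) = (g + 1)*(g + 2)*(g - 2)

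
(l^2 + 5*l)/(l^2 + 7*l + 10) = l/(l + 2)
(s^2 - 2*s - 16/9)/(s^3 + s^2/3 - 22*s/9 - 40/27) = 3*(3*s - 8)/(9*s^2 - 3*s - 20)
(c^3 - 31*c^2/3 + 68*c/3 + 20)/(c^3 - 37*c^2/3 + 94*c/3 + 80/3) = (c - 6)/(c - 8)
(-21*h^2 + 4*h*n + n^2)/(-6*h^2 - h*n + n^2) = (7*h + n)/(2*h + n)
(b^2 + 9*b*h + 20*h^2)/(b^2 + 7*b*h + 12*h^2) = (b + 5*h)/(b + 3*h)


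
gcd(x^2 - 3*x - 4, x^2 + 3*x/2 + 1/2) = x + 1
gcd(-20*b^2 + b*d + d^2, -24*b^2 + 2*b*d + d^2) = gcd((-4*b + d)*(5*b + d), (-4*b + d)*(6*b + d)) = 4*b - d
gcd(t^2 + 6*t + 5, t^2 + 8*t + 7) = t + 1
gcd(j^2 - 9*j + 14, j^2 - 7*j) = j - 7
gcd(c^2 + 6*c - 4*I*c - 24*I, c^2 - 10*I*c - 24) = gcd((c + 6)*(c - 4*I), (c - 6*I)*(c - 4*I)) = c - 4*I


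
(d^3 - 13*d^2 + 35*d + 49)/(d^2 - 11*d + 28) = (d^2 - 6*d - 7)/(d - 4)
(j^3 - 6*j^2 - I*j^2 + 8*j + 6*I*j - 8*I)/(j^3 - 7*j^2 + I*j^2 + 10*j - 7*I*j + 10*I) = (j^2 - j*(4 + I) + 4*I)/(j^2 + j*(-5 + I) - 5*I)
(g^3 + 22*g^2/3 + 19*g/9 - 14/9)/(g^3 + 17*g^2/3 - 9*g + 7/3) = (g + 2/3)/(g - 1)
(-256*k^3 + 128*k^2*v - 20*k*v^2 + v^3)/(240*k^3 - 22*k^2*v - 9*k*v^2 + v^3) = (32*k^2 - 12*k*v + v^2)/(-30*k^2 - k*v + v^2)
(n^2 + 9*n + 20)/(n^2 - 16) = (n + 5)/(n - 4)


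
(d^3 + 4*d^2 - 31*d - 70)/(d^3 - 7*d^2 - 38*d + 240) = (d^2 + 9*d + 14)/(d^2 - 2*d - 48)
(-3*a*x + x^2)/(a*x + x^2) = (-3*a + x)/(a + x)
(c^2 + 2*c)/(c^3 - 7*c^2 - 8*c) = (c + 2)/(c^2 - 7*c - 8)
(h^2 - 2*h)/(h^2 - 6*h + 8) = h/(h - 4)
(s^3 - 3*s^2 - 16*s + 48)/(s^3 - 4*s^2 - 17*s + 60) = (s - 4)/(s - 5)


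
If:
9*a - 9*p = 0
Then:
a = p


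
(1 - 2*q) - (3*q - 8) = 9 - 5*q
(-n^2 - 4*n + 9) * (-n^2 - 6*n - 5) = n^4 + 10*n^3 + 20*n^2 - 34*n - 45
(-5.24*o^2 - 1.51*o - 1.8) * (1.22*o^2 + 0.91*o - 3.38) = -6.3928*o^4 - 6.6106*o^3 + 14.1411*o^2 + 3.4658*o + 6.084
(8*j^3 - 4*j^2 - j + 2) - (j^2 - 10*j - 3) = 8*j^3 - 5*j^2 + 9*j + 5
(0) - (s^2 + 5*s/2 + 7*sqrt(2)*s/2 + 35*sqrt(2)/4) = -s^2 - 7*sqrt(2)*s/2 - 5*s/2 - 35*sqrt(2)/4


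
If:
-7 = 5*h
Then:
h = -7/5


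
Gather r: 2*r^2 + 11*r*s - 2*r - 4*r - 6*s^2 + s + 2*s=2*r^2 + r*(11*s - 6) - 6*s^2 + 3*s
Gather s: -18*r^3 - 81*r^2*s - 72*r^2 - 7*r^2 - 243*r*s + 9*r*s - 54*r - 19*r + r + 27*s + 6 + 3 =-18*r^3 - 79*r^2 - 72*r + s*(-81*r^2 - 234*r + 27) + 9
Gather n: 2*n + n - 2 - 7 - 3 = 3*n - 12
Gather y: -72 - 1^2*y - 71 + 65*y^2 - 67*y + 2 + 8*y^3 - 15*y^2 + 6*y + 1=8*y^3 + 50*y^2 - 62*y - 140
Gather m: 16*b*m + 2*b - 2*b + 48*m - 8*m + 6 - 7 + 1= m*(16*b + 40)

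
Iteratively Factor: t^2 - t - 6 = (t + 2)*(t - 3)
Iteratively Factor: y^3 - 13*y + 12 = (y + 4)*(y^2 - 4*y + 3) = (y - 3)*(y + 4)*(y - 1)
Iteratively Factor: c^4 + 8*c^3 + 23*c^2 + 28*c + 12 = (c + 1)*(c^3 + 7*c^2 + 16*c + 12) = (c + 1)*(c + 2)*(c^2 + 5*c + 6) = (c + 1)*(c + 2)^2*(c + 3)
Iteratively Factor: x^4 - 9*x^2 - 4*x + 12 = (x + 2)*(x^3 - 2*x^2 - 5*x + 6) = (x - 1)*(x + 2)*(x^2 - x - 6) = (x - 3)*(x - 1)*(x + 2)*(x + 2)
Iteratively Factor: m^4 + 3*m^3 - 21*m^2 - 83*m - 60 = (m + 3)*(m^3 - 21*m - 20) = (m - 5)*(m + 3)*(m^2 + 5*m + 4) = (m - 5)*(m + 3)*(m + 4)*(m + 1)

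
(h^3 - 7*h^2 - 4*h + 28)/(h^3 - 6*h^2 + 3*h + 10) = (h^2 - 5*h - 14)/(h^2 - 4*h - 5)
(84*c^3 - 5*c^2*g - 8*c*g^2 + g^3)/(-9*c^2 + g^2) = (-28*c^2 + 11*c*g - g^2)/(3*c - g)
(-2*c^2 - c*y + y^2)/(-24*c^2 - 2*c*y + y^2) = (2*c^2 + c*y - y^2)/(24*c^2 + 2*c*y - y^2)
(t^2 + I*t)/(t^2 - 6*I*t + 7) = t/(t - 7*I)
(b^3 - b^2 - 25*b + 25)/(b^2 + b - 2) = (b^2 - 25)/(b + 2)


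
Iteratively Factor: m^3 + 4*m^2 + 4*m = (m + 2)*(m^2 + 2*m) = m*(m + 2)*(m + 2)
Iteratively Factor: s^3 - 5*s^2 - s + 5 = (s - 1)*(s^2 - 4*s - 5) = (s - 5)*(s - 1)*(s + 1)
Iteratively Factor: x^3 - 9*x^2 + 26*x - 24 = (x - 3)*(x^2 - 6*x + 8) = (x - 3)*(x - 2)*(x - 4)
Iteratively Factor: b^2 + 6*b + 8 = (b + 2)*(b + 4)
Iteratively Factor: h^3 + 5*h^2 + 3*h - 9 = (h - 1)*(h^2 + 6*h + 9) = (h - 1)*(h + 3)*(h + 3)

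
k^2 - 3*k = k*(k - 3)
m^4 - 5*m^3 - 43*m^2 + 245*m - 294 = (m - 7)*(m - 3)*(m - 2)*(m + 7)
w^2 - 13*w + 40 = (w - 8)*(w - 5)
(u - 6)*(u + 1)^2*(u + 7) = u^4 + 3*u^3 - 39*u^2 - 83*u - 42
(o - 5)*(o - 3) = o^2 - 8*o + 15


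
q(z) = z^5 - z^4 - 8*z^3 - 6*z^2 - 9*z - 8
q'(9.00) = 27828.00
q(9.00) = 46081.00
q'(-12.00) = 107271.00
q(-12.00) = -256508.00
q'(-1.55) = -4.30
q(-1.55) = 6.61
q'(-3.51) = 669.34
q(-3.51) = -388.93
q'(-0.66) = -9.44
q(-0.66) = -2.69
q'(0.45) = -19.42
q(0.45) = -14.02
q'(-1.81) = 11.48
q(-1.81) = 5.91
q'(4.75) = 1509.14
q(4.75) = 865.50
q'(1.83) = -79.77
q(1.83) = -84.28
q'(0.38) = -17.14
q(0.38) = -12.74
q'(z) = 5*z^4 - 4*z^3 - 24*z^2 - 12*z - 9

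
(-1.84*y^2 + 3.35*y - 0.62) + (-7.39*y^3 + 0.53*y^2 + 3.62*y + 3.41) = -7.39*y^3 - 1.31*y^2 + 6.97*y + 2.79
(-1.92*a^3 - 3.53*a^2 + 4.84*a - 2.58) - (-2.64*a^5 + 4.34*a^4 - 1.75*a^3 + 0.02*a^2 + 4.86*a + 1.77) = 2.64*a^5 - 4.34*a^4 - 0.17*a^3 - 3.55*a^2 - 0.0200000000000005*a - 4.35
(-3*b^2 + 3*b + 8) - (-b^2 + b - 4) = -2*b^2 + 2*b + 12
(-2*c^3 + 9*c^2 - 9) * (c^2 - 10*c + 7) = -2*c^5 + 29*c^4 - 104*c^3 + 54*c^2 + 90*c - 63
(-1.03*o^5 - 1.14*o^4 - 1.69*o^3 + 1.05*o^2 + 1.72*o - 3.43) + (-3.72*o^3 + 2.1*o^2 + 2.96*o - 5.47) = -1.03*o^5 - 1.14*o^4 - 5.41*o^3 + 3.15*o^2 + 4.68*o - 8.9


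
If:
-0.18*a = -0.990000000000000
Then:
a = 5.50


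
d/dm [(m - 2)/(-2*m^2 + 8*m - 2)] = (-m^2 + 4*m + 2*(m - 2)^2 - 1)/(2*(m^2 - 4*m + 1)^2)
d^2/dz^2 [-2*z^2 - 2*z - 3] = -4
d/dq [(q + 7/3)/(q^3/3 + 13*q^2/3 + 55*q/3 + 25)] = 2*(-3*q^2 - 15*q - 16)/(q^5 + 21*q^4 + 174*q^3 + 710*q^2 + 1425*q + 1125)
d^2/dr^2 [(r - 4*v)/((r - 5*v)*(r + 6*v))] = 2*(r^3 - 12*r^2*v + 78*r*v^2 - 94*v^3)/(r^6 + 3*r^5*v - 87*r^4*v^2 - 179*r^3*v^3 + 2610*r^2*v^4 + 2700*r*v^5 - 27000*v^6)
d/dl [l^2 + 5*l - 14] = 2*l + 5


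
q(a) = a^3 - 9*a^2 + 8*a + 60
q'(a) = 3*a^2 - 18*a + 8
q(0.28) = 61.56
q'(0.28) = 3.20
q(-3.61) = -133.21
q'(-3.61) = 112.08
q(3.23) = 25.64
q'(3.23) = -18.84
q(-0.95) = 43.42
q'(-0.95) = 27.81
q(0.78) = 61.24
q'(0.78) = -4.21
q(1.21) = 58.27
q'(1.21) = -9.39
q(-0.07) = 59.40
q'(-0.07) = 9.27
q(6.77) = 11.95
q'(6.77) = 23.64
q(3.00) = 30.00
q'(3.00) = -19.00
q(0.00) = 60.00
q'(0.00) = 8.00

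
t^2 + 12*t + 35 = (t + 5)*(t + 7)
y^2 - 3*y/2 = y*(y - 3/2)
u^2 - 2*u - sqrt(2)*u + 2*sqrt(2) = (u - 2)*(u - sqrt(2))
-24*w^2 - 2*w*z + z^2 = (-6*w + z)*(4*w + z)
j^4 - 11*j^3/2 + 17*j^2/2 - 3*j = j*(j - 3)*(j - 2)*(j - 1/2)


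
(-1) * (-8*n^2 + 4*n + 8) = 8*n^2 - 4*n - 8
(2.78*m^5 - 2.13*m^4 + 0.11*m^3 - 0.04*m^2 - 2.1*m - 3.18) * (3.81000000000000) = 10.5918*m^5 - 8.1153*m^4 + 0.4191*m^3 - 0.1524*m^2 - 8.001*m - 12.1158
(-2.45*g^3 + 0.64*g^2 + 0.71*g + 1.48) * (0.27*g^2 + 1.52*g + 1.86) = -0.6615*g^5 - 3.5512*g^4 - 3.3925*g^3 + 2.6692*g^2 + 3.5702*g + 2.7528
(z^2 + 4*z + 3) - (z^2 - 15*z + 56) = 19*z - 53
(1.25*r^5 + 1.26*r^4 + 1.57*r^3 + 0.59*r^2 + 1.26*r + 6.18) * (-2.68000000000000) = -3.35*r^5 - 3.3768*r^4 - 4.2076*r^3 - 1.5812*r^2 - 3.3768*r - 16.5624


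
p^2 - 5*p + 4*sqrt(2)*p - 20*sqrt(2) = (p - 5)*(p + 4*sqrt(2))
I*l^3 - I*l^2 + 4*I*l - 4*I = (l - 2*I)*(l + 2*I)*(I*l - I)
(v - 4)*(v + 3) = v^2 - v - 12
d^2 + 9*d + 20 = (d + 4)*(d + 5)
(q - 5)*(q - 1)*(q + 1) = q^3 - 5*q^2 - q + 5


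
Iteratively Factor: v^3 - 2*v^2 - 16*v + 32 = (v - 2)*(v^2 - 16) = (v - 4)*(v - 2)*(v + 4)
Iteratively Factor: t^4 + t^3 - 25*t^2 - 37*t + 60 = (t - 1)*(t^3 + 2*t^2 - 23*t - 60) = (t - 1)*(t + 3)*(t^2 - t - 20) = (t - 5)*(t - 1)*(t + 3)*(t + 4)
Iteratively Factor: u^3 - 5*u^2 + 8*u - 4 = (u - 2)*(u^2 - 3*u + 2) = (u - 2)^2*(u - 1)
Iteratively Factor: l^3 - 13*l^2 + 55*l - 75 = (l - 5)*(l^2 - 8*l + 15) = (l - 5)*(l - 3)*(l - 5)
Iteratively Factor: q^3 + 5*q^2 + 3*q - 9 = (q - 1)*(q^2 + 6*q + 9) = (q - 1)*(q + 3)*(q + 3)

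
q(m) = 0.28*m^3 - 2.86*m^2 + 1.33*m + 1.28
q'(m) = 0.84*m^2 - 5.72*m + 1.33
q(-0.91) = -2.51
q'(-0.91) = 7.23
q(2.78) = -11.11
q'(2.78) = -8.08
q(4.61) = -25.94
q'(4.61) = -7.19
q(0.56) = 1.18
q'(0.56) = -1.61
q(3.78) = -19.43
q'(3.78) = -8.29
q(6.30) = -33.84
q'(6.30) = -1.37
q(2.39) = -8.06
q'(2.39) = -7.54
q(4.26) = -23.31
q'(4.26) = -7.79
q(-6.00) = -170.14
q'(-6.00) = 65.89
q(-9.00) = -446.47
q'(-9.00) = 120.85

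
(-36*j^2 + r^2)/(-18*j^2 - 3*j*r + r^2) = (6*j + r)/(3*j + r)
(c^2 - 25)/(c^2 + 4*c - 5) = (c - 5)/(c - 1)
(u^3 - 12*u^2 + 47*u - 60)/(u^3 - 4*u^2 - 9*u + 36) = (u - 5)/(u + 3)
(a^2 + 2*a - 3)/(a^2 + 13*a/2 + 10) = 2*(a^2 + 2*a - 3)/(2*a^2 + 13*a + 20)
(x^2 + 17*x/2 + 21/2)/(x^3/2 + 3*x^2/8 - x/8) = 4*(2*x^2 + 17*x + 21)/(x*(4*x^2 + 3*x - 1))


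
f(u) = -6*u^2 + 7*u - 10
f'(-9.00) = 115.00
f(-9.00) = -559.00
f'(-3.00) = 43.00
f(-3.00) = -85.00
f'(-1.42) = 24.04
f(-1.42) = -32.04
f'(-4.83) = 64.96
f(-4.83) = -183.78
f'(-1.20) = 21.40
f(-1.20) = -27.04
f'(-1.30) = 22.60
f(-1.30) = -29.24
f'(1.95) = -16.40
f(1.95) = -19.16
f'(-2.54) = 37.48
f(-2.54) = -66.49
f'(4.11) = -42.32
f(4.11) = -82.58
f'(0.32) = 3.16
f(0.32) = -8.37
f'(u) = 7 - 12*u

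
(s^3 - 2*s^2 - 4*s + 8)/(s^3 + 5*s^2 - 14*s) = (s^2 - 4)/(s*(s + 7))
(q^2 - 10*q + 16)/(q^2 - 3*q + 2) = (q - 8)/(q - 1)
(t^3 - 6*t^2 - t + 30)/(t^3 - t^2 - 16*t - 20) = (t - 3)/(t + 2)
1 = 1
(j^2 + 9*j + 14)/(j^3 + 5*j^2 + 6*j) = (j + 7)/(j*(j + 3))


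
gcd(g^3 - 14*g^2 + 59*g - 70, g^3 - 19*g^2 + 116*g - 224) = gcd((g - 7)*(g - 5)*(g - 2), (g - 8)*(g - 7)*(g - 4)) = g - 7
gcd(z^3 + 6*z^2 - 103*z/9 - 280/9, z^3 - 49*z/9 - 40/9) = z^2 - z - 40/9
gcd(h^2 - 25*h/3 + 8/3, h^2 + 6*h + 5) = 1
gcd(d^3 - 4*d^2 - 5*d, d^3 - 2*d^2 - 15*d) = d^2 - 5*d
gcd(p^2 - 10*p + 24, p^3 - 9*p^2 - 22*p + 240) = p - 6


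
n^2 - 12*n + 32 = (n - 8)*(n - 4)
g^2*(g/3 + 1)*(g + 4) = g^4/3 + 7*g^3/3 + 4*g^2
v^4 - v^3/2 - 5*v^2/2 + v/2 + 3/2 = (v - 3/2)*(v - 1)*(v + 1)^2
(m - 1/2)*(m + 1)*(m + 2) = m^3 + 5*m^2/2 + m/2 - 1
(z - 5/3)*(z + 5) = z^2 + 10*z/3 - 25/3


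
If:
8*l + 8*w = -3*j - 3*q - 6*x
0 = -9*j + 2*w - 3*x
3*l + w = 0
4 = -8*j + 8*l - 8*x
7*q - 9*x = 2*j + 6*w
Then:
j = 38/17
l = -45/34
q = -20/17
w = 135/34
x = -69/17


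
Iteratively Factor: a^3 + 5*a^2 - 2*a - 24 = (a - 2)*(a^2 + 7*a + 12) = (a - 2)*(a + 4)*(a + 3)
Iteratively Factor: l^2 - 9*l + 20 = (l - 4)*(l - 5)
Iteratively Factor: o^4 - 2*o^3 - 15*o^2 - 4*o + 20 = (o - 1)*(o^3 - o^2 - 16*o - 20) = (o - 1)*(o + 2)*(o^2 - 3*o - 10) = (o - 5)*(o - 1)*(o + 2)*(o + 2)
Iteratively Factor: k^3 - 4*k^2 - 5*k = (k - 5)*(k^2 + k) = k*(k - 5)*(k + 1)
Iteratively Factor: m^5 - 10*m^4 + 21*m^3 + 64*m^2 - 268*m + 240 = (m - 4)*(m^4 - 6*m^3 - 3*m^2 + 52*m - 60) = (m - 5)*(m - 4)*(m^3 - m^2 - 8*m + 12) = (m - 5)*(m - 4)*(m - 2)*(m^2 + m - 6) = (m - 5)*(m - 4)*(m - 2)*(m + 3)*(m - 2)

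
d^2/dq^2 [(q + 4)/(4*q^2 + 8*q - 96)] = (4*(q + 1)^2*(q + 4) - 3*(q + 2)*(q^2 + 2*q - 24))/(2*(q^2 + 2*q - 24)^3)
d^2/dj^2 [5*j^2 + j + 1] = 10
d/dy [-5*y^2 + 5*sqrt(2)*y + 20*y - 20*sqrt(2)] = -10*y + 5*sqrt(2) + 20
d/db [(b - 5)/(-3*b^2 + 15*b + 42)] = (-b^2 + 5*b + (b - 5)*(2*b - 5) + 14)/(3*(-b^2 + 5*b + 14)^2)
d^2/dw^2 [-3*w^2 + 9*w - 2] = -6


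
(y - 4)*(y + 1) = y^2 - 3*y - 4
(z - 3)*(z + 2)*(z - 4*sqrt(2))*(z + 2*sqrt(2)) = z^4 - 2*sqrt(2)*z^3 - z^3 - 22*z^2 + 2*sqrt(2)*z^2 + 16*z + 12*sqrt(2)*z + 96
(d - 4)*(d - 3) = d^2 - 7*d + 12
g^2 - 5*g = g*(g - 5)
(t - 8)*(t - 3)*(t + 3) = t^3 - 8*t^2 - 9*t + 72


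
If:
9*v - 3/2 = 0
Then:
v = 1/6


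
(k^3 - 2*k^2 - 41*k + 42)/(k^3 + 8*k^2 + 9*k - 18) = (k - 7)/(k + 3)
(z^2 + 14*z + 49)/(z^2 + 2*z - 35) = (z + 7)/(z - 5)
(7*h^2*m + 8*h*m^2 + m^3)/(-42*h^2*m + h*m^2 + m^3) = (-h - m)/(6*h - m)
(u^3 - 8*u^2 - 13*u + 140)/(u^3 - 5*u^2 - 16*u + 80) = (u - 7)/(u - 4)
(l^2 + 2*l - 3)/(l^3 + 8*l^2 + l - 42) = (l - 1)/(l^2 + 5*l - 14)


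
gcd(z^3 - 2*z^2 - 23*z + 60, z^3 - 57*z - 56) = 1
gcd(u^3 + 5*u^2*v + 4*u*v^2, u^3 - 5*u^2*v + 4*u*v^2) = u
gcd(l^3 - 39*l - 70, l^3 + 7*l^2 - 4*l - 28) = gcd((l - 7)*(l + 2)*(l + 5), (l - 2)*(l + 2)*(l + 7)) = l + 2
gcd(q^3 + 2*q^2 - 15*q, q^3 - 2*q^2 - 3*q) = q^2 - 3*q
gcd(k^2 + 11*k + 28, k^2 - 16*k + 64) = 1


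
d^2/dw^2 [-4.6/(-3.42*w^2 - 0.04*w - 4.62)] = (-107.60688*w^2 - 1.25856*w + 4.6*(6.84*w + 0.04)*(13.68*w + 0.08) - 145.36368)/(3.42*w^2 + 0.04*w + 4.62)^3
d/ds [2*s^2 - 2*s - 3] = 4*s - 2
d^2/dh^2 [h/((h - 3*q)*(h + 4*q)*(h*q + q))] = 2*(h*(h + 1)^2*(h - 3*q)^2 + h*(h + 1)^2*(h - 3*q)*(h + 4*q) + h*(h + 1)^2*(h + 4*q)^2 + h*(h + 1)*(h - 3*q)^2*(h + 4*q) + h*(h + 1)*(h - 3*q)*(h + 4*q)^2 + h*(h - 3*q)^2*(h + 4*q)^2 - (h + 1)^2*(h - 3*q)^2*(h + 4*q) - (h + 1)^2*(h - 3*q)*(h + 4*q)^2 - (h + 1)*(h - 3*q)^2*(h + 4*q)^2)/(q*(h + 1)^3*(h - 3*q)^3*(h + 4*q)^3)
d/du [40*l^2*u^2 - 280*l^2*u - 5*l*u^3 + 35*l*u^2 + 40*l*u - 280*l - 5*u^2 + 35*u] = 80*l^2*u - 280*l^2 - 15*l*u^2 + 70*l*u + 40*l - 10*u + 35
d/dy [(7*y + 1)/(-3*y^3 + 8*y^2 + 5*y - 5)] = (42*y^3 - 47*y^2 - 16*y - 40)/(9*y^6 - 48*y^5 + 34*y^4 + 110*y^3 - 55*y^2 - 50*y + 25)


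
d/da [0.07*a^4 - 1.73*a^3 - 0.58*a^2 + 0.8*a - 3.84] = 0.28*a^3 - 5.19*a^2 - 1.16*a + 0.8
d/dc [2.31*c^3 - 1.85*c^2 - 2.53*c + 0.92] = 6.93*c^2 - 3.7*c - 2.53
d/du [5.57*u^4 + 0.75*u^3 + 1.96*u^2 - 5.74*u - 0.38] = 22.28*u^3 + 2.25*u^2 + 3.92*u - 5.74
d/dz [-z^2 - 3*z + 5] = -2*z - 3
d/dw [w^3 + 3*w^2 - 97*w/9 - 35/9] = 3*w^2 + 6*w - 97/9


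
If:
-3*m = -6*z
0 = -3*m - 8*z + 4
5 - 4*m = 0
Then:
No Solution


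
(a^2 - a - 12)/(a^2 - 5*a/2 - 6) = 2*(a + 3)/(2*a + 3)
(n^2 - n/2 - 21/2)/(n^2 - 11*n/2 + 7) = (n + 3)/(n - 2)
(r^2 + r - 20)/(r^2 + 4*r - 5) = (r - 4)/(r - 1)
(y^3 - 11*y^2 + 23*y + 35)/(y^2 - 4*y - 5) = y - 7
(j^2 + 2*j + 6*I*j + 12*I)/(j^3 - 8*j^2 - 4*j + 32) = (j + 6*I)/(j^2 - 10*j + 16)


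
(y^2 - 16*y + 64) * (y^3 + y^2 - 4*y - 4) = y^5 - 15*y^4 + 44*y^3 + 124*y^2 - 192*y - 256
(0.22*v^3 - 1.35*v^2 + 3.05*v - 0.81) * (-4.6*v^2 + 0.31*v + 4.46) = -1.012*v^5 + 6.2782*v^4 - 13.4673*v^3 - 1.3495*v^2 + 13.3519*v - 3.6126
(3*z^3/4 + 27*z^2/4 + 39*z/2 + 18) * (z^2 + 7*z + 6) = 3*z^5/4 + 12*z^4 + 285*z^3/4 + 195*z^2 + 243*z + 108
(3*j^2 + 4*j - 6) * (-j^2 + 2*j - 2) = -3*j^4 + 2*j^3 + 8*j^2 - 20*j + 12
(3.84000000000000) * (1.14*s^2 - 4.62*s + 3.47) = 4.3776*s^2 - 17.7408*s + 13.3248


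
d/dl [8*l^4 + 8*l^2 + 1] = 32*l^3 + 16*l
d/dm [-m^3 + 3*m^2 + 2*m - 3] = -3*m^2 + 6*m + 2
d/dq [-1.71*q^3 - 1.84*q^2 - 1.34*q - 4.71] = -5.13*q^2 - 3.68*q - 1.34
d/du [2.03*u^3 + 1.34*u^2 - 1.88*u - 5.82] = 6.09*u^2 + 2.68*u - 1.88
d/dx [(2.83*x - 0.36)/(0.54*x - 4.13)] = (47.468155 - 6.20649*x)/(0.54*x - 4.13)^3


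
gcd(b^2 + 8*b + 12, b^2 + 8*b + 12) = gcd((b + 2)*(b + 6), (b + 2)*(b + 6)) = b^2 + 8*b + 12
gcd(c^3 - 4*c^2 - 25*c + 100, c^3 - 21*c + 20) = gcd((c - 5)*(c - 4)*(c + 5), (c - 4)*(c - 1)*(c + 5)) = c^2 + c - 20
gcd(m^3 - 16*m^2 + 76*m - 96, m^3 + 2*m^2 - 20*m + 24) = m - 2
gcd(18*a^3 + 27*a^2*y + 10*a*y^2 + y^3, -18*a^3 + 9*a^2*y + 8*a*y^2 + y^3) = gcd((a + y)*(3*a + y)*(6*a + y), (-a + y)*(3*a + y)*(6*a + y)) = 18*a^2 + 9*a*y + y^2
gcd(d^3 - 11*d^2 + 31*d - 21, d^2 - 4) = 1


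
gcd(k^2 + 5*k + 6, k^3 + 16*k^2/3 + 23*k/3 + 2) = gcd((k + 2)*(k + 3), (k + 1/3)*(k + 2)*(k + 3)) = k^2 + 5*k + 6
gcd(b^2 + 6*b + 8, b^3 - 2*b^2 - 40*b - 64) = b^2 + 6*b + 8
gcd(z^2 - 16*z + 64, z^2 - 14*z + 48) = z - 8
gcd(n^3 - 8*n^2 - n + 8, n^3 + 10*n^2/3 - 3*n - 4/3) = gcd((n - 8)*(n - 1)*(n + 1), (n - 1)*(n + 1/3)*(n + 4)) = n - 1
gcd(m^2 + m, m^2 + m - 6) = 1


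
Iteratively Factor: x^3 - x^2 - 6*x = (x)*(x^2 - x - 6) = x*(x - 3)*(x + 2)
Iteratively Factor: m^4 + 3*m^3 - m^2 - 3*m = (m + 3)*(m^3 - m) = m*(m + 3)*(m^2 - 1) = m*(m - 1)*(m + 3)*(m + 1)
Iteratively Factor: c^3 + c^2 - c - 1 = (c + 1)*(c^2 - 1) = (c - 1)*(c + 1)*(c + 1)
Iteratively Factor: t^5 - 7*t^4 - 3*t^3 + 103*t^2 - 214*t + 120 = (t - 5)*(t^4 - 2*t^3 - 13*t^2 + 38*t - 24) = (t - 5)*(t - 3)*(t^3 + t^2 - 10*t + 8) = (t - 5)*(t - 3)*(t - 1)*(t^2 + 2*t - 8) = (t - 5)*(t - 3)*(t - 2)*(t - 1)*(t + 4)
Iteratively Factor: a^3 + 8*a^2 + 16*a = (a + 4)*(a^2 + 4*a) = (a + 4)^2*(a)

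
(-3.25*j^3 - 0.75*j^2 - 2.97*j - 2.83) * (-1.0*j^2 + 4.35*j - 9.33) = 3.25*j^5 - 13.3875*j^4 + 30.03*j^3 - 3.092*j^2 + 15.3996*j + 26.4039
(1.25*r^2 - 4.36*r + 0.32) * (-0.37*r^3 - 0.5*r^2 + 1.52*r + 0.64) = -0.4625*r^5 + 0.9882*r^4 + 3.9616*r^3 - 5.9872*r^2 - 2.304*r + 0.2048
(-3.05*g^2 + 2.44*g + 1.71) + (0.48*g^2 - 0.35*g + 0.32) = -2.57*g^2 + 2.09*g + 2.03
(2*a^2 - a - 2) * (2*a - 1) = 4*a^3 - 4*a^2 - 3*a + 2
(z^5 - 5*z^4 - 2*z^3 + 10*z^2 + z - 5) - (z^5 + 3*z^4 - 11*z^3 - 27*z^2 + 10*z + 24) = -8*z^4 + 9*z^3 + 37*z^2 - 9*z - 29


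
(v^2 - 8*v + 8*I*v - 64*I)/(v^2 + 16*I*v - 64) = (v - 8)/(v + 8*I)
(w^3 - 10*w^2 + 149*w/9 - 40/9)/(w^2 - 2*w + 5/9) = w - 8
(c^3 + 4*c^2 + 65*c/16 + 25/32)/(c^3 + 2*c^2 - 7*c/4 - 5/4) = (16*c^2 + 24*c + 5)/(8*(2*c^2 - c - 1))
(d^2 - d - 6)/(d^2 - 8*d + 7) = (d^2 - d - 6)/(d^2 - 8*d + 7)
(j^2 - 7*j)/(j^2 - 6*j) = (j - 7)/(j - 6)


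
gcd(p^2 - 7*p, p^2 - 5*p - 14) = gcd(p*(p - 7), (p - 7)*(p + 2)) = p - 7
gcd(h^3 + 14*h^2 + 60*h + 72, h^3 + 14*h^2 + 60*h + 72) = h^3 + 14*h^2 + 60*h + 72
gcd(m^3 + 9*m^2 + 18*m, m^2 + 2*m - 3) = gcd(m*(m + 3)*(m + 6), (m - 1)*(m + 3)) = m + 3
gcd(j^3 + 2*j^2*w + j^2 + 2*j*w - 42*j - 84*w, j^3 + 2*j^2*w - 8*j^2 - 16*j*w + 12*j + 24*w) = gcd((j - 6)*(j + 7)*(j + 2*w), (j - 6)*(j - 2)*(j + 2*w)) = j^2 + 2*j*w - 6*j - 12*w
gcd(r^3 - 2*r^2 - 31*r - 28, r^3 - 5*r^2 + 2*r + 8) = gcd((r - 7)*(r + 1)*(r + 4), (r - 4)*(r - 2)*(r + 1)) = r + 1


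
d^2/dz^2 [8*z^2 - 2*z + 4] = 16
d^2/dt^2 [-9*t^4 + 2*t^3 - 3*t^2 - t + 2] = -108*t^2 + 12*t - 6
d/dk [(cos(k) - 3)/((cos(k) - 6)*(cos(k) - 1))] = (cos(k)^2 - 6*cos(k) + 15)*sin(k)/((cos(k) - 6)^2*(cos(k) - 1)^2)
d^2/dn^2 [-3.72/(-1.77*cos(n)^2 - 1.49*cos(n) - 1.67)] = (-46.617552*(1 - cos(n)^2)^2 - 29.432268*cos(n)^3 + 12.416244*cos(n)^2 + 68.121012*cos(n) + 41.1432)/(1.77*cos(n)^2 + 1.49*cos(n) + 1.67)^3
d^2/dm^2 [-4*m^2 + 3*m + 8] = -8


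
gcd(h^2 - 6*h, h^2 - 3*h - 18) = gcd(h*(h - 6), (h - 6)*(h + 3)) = h - 6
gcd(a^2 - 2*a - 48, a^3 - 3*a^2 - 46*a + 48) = a^2 - 2*a - 48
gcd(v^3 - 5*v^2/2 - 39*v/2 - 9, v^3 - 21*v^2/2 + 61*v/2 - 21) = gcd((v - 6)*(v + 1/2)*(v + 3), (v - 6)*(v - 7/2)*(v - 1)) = v - 6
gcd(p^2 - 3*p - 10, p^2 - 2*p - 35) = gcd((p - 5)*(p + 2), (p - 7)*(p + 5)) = 1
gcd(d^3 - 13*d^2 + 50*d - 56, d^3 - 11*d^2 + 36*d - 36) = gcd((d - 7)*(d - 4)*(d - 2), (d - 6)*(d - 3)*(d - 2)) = d - 2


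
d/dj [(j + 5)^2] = 2*j + 10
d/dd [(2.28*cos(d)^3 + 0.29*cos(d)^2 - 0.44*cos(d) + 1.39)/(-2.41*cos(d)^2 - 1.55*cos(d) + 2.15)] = (5.4948*cos(d)^4 + 7.068*cos(d)^3 - 13.1961*cos(d)^2 - 7.9468*cos(d) - 1.2085)*sin(d)/(5.8081*cos(d)^4 + 7.471*cos(d)^3 - 7.9605*cos(d)^2 - 6.665*cos(d) + 4.6225)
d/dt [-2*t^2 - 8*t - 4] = -4*t - 8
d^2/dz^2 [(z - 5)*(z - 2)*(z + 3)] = 6*z - 8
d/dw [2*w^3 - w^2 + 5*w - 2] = 6*w^2 - 2*w + 5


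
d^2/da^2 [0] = 0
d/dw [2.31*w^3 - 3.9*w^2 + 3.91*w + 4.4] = 6.93*w^2 - 7.8*w + 3.91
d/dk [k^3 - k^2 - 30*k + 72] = 3*k^2 - 2*k - 30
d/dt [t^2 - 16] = 2*t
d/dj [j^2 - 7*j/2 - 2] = 2*j - 7/2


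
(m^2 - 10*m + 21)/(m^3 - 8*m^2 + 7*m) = (m - 3)/(m*(m - 1))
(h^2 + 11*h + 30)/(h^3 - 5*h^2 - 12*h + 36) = (h^2 + 11*h + 30)/(h^3 - 5*h^2 - 12*h + 36)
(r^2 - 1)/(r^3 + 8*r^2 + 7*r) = (r - 1)/(r*(r + 7))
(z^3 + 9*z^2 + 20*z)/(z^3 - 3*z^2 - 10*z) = (z^2 + 9*z + 20)/(z^2 - 3*z - 10)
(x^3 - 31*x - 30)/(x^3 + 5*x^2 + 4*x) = (x^2 - x - 30)/(x*(x + 4))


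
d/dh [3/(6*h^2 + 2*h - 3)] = 6*(-6*h - 1)/(6*h^2 + 2*h - 3)^2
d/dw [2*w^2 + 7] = 4*w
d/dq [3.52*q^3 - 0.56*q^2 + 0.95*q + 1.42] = 10.56*q^2 - 1.12*q + 0.95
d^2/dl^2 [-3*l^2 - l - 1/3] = -6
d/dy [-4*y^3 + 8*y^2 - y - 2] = -12*y^2 + 16*y - 1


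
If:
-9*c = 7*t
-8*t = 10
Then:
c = 35/36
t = -5/4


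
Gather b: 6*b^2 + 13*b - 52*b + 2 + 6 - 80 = 6*b^2 - 39*b - 72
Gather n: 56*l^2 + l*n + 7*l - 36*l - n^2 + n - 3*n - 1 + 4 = 56*l^2 - 29*l - n^2 + n*(l - 2) + 3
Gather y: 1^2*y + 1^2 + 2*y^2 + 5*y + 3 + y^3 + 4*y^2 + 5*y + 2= y^3 + 6*y^2 + 11*y + 6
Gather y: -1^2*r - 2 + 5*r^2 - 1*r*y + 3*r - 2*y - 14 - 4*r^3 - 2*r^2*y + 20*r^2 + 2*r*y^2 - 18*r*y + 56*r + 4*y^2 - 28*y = -4*r^3 + 25*r^2 + 58*r + y^2*(2*r + 4) + y*(-2*r^2 - 19*r - 30) - 16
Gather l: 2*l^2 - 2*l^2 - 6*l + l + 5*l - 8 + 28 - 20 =0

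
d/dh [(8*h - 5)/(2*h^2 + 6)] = (4*h^2 - h*(8*h - 5) + 12)/(h^2 + 3)^2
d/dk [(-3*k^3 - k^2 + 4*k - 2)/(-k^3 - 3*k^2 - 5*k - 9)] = 2*(4*k^4 + 19*k^3 + 46*k^2 + 3*k - 23)/(k^6 + 6*k^5 + 19*k^4 + 48*k^3 + 79*k^2 + 90*k + 81)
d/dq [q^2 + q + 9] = 2*q + 1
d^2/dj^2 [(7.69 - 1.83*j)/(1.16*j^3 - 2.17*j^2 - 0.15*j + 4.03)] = (-14.774688*j^5 + 151.810824*j^4 - 327.587702*j^3 + 311.898894*j^2 - 296.6979*j + 132.633218)/(1.560896*j^9 - 8.759856*j^8 + 15.781452*j^7 + 8.315471*j^6 - 62.906601*j^5 + 52.576806*j^4 + 64.385547*j^3 - 105.456234*j^2 - 7.308405*j + 65.450827)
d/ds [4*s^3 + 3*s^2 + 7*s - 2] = 12*s^2 + 6*s + 7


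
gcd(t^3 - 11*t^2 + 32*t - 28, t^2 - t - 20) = 1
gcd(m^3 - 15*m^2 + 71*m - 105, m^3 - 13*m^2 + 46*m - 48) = m - 3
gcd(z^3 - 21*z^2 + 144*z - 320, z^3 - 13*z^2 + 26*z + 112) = z - 8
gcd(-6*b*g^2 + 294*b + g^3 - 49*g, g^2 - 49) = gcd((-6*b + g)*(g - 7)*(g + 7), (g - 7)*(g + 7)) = g^2 - 49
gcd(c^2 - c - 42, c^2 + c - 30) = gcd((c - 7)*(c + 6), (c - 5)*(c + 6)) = c + 6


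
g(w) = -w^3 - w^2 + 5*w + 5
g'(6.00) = -115.00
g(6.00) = -217.00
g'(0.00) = 5.00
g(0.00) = 5.00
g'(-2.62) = -10.35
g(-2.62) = 3.02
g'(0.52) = 3.15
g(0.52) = 7.19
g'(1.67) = -6.71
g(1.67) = 5.90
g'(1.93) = -10.03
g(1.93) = 3.74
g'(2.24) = -14.53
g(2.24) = -0.06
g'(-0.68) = 4.97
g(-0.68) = 1.45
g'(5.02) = -80.64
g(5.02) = -121.61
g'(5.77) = -106.42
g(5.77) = -191.54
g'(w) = -3*w^2 - 2*w + 5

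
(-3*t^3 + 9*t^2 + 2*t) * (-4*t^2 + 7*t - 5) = 12*t^5 - 57*t^4 + 70*t^3 - 31*t^2 - 10*t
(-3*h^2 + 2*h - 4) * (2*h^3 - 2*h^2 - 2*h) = -6*h^5 + 10*h^4 - 6*h^3 + 4*h^2 + 8*h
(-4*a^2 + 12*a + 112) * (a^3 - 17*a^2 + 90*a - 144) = -4*a^5 + 80*a^4 - 452*a^3 - 248*a^2 + 8352*a - 16128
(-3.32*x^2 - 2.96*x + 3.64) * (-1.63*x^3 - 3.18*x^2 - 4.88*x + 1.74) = 5.4116*x^5 + 15.3824*x^4 + 19.6812*x^3 - 2.9072*x^2 - 22.9136*x + 6.3336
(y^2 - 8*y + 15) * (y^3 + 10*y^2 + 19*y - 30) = y^5 + 2*y^4 - 46*y^3 - 32*y^2 + 525*y - 450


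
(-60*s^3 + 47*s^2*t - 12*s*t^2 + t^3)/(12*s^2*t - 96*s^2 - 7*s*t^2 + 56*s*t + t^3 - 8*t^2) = (-5*s + t)/(t - 8)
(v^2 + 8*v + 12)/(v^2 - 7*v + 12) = (v^2 + 8*v + 12)/(v^2 - 7*v + 12)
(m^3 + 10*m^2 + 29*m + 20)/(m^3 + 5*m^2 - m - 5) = (m + 4)/(m - 1)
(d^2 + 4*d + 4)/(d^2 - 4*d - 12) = (d + 2)/(d - 6)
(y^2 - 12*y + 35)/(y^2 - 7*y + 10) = (y - 7)/(y - 2)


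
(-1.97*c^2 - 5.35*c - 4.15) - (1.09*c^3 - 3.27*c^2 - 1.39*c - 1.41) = -1.09*c^3 + 1.3*c^2 - 3.96*c - 2.74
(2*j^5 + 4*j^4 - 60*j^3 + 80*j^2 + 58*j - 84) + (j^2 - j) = 2*j^5 + 4*j^4 - 60*j^3 + 81*j^2 + 57*j - 84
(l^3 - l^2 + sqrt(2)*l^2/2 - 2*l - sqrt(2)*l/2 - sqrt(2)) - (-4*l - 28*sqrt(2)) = l^3 - l^2 + sqrt(2)*l^2/2 - sqrt(2)*l/2 + 2*l + 27*sqrt(2)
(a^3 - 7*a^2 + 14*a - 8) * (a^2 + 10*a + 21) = a^5 + 3*a^4 - 35*a^3 - 15*a^2 + 214*a - 168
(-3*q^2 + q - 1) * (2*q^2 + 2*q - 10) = -6*q^4 - 4*q^3 + 30*q^2 - 12*q + 10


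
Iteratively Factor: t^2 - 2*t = (t - 2)*(t)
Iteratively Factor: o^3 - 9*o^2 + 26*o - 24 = (o - 4)*(o^2 - 5*o + 6) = (o - 4)*(o - 3)*(o - 2)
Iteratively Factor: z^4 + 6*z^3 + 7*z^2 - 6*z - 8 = (z + 4)*(z^3 + 2*z^2 - z - 2) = (z - 1)*(z + 4)*(z^2 + 3*z + 2) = (z - 1)*(z + 2)*(z + 4)*(z + 1)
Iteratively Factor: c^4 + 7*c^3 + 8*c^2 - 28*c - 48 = (c + 4)*(c^3 + 3*c^2 - 4*c - 12) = (c - 2)*(c + 4)*(c^2 + 5*c + 6) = (c - 2)*(c + 2)*(c + 4)*(c + 3)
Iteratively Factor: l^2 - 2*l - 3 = (l + 1)*(l - 3)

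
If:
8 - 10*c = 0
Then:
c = 4/5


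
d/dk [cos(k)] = -sin(k)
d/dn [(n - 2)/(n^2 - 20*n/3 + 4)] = 3*(-3*n^2 + 12*n - 28)/(9*n^4 - 120*n^3 + 472*n^2 - 480*n + 144)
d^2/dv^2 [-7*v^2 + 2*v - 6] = -14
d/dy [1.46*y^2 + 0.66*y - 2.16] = 2.92*y + 0.66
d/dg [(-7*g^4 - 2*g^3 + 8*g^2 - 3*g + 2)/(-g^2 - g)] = (14*g^5 + 23*g^4 + 4*g^3 - 11*g^2 + 4*g + 2)/(g^2*(g^2 + 2*g + 1))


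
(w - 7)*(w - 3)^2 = w^3 - 13*w^2 + 51*w - 63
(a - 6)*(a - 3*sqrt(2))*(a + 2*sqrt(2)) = a^3 - 6*a^2 - sqrt(2)*a^2 - 12*a + 6*sqrt(2)*a + 72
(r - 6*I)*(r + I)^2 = r^3 - 4*I*r^2 + 11*r + 6*I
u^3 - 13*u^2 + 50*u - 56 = (u - 7)*(u - 4)*(u - 2)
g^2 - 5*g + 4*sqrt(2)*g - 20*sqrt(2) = (g - 5)*(g + 4*sqrt(2))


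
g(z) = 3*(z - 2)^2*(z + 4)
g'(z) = 3*(z - 2)^2 + 3*(z + 4)*(2*z - 4) = 9*z^2 - 36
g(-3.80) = 20.18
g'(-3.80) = 93.96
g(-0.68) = 71.54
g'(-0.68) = -31.84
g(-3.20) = 64.90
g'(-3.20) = 56.16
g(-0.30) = 58.72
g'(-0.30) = -35.19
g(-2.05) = 95.95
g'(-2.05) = 1.82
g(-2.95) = 77.18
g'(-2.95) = 42.32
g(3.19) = 30.55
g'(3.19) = 55.58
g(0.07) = 45.48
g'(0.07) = -35.96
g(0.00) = 48.00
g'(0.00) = -36.00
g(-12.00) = -4704.00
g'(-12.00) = 1260.00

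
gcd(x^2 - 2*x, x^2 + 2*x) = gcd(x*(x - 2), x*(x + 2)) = x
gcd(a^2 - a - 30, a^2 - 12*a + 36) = a - 6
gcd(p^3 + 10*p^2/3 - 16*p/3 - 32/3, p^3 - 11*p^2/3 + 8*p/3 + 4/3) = p - 2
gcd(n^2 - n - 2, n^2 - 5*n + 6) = n - 2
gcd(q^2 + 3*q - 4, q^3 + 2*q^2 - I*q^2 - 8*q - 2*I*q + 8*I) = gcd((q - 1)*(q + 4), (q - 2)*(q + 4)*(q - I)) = q + 4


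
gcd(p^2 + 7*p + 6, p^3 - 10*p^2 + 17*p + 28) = p + 1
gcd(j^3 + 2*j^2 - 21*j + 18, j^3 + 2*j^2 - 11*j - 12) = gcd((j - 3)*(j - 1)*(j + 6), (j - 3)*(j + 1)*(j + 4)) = j - 3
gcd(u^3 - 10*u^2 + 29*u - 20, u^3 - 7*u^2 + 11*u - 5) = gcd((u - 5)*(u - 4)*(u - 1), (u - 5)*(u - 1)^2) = u^2 - 6*u + 5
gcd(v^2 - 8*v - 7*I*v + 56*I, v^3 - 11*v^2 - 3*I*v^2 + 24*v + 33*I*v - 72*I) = v - 8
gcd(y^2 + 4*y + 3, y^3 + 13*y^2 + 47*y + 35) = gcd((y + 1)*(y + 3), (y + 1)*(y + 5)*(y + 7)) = y + 1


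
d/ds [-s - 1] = -1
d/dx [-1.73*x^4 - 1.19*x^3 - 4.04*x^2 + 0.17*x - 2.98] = -6.92*x^3 - 3.57*x^2 - 8.08*x + 0.17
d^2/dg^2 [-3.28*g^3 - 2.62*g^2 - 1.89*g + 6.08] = -19.68*g - 5.24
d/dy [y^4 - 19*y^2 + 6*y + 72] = 4*y^3 - 38*y + 6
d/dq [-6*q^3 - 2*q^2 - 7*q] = -18*q^2 - 4*q - 7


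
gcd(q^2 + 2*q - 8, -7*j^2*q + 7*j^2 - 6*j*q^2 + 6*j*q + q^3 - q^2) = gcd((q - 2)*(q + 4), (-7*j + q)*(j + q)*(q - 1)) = 1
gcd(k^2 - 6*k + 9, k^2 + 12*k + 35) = 1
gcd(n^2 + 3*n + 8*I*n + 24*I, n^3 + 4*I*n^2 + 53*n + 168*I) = n + 8*I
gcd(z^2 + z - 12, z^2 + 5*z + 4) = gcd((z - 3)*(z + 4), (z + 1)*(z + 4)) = z + 4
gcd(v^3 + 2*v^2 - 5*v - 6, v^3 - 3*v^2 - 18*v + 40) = v - 2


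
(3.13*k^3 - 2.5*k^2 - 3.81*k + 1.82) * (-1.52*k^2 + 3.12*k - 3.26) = -4.7576*k^5 + 13.5656*k^4 - 12.2126*k^3 - 6.5036*k^2 + 18.099*k - 5.9332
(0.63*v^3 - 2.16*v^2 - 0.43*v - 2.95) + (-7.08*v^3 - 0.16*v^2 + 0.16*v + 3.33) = -6.45*v^3 - 2.32*v^2 - 0.27*v + 0.38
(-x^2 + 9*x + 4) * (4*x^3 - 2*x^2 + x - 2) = -4*x^5 + 38*x^4 - 3*x^3 + 3*x^2 - 14*x - 8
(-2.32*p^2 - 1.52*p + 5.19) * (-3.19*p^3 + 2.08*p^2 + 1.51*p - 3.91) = 7.4008*p^5 + 0.0232000000000001*p^4 - 23.2209*p^3 + 17.5712*p^2 + 13.7801*p - 20.2929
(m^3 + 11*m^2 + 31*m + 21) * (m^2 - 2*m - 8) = m^5 + 9*m^4 + m^3 - 129*m^2 - 290*m - 168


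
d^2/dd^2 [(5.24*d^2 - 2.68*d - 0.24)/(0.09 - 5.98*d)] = 19.964856/(213.847192*d^3 - 9.655308*d^2 + 0.145314*d - 0.000729)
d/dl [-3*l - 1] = -3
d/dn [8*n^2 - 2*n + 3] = 16*n - 2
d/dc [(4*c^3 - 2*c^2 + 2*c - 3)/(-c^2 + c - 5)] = (-4*c^4 + 8*c^3 - 60*c^2 + 14*c - 7)/(c^4 - 2*c^3 + 11*c^2 - 10*c + 25)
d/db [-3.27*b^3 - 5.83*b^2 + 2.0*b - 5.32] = -9.81*b^2 - 11.66*b + 2.0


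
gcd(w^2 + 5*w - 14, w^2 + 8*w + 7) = w + 7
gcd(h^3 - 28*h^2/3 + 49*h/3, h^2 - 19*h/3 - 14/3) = h - 7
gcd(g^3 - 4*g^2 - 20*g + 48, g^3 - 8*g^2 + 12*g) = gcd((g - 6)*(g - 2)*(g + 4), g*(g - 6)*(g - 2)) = g^2 - 8*g + 12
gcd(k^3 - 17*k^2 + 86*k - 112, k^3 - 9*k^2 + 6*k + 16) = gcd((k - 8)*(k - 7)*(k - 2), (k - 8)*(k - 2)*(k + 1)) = k^2 - 10*k + 16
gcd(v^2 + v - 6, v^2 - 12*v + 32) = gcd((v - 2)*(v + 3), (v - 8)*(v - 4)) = 1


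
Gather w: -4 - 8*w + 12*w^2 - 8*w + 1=12*w^2 - 16*w - 3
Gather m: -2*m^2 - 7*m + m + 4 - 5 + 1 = -2*m^2 - 6*m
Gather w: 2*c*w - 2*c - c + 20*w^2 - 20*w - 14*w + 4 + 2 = -3*c + 20*w^2 + w*(2*c - 34) + 6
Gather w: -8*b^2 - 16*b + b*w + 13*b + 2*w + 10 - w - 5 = -8*b^2 - 3*b + w*(b + 1) + 5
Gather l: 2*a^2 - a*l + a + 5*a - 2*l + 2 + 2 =2*a^2 + 6*a + l*(-a - 2) + 4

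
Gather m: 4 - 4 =0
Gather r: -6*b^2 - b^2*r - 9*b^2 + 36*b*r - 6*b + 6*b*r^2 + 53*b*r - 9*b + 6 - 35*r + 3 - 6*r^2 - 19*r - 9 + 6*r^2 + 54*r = -15*b^2 + 6*b*r^2 - 15*b + r*(-b^2 + 89*b)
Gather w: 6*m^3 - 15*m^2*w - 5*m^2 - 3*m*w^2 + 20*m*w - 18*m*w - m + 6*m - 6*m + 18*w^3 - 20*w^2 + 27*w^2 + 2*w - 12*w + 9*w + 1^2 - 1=6*m^3 - 5*m^2 - m + 18*w^3 + w^2*(7 - 3*m) + w*(-15*m^2 + 2*m - 1)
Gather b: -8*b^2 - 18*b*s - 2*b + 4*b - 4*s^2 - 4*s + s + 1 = -8*b^2 + b*(2 - 18*s) - 4*s^2 - 3*s + 1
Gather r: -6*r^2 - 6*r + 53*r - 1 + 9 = -6*r^2 + 47*r + 8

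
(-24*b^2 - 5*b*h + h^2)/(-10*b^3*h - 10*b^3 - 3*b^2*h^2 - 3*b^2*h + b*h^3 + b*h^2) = (24*b^2 + 5*b*h - h^2)/(b*(10*b^2*h + 10*b^2 + 3*b*h^2 + 3*b*h - h^3 - h^2))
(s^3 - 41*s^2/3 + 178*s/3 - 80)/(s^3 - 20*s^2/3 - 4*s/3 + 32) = (s - 5)/(s + 2)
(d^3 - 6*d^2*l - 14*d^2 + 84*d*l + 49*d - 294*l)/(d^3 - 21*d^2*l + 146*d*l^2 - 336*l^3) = (d^2 - 14*d + 49)/(d^2 - 15*d*l + 56*l^2)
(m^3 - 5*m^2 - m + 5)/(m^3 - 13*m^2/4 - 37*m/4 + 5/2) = 4*(m^2 - 1)/(4*m^2 + 7*m - 2)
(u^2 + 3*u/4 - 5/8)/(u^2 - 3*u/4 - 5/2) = (u - 1/2)/(u - 2)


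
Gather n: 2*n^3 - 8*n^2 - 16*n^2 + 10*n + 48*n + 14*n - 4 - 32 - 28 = 2*n^3 - 24*n^2 + 72*n - 64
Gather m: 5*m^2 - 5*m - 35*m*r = 5*m^2 + m*(-35*r - 5)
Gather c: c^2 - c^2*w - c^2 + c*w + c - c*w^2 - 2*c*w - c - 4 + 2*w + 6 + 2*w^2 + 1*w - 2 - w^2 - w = -c^2*w + c*(-w^2 - w) + w^2 + 2*w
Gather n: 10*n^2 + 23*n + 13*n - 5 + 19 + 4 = 10*n^2 + 36*n + 18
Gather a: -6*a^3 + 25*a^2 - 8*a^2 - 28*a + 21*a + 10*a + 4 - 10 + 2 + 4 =-6*a^3 + 17*a^2 + 3*a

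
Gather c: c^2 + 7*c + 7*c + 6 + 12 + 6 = c^2 + 14*c + 24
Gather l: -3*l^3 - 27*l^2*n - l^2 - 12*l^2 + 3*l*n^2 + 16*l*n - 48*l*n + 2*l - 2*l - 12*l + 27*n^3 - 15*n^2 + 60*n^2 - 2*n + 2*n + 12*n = -3*l^3 + l^2*(-27*n - 13) + l*(3*n^2 - 32*n - 12) + 27*n^3 + 45*n^2 + 12*n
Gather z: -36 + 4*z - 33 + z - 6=5*z - 75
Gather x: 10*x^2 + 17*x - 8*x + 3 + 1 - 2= 10*x^2 + 9*x + 2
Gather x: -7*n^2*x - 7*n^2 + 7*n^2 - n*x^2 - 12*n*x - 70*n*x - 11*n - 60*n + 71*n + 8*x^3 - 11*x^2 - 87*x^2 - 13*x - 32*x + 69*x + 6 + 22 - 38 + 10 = 8*x^3 + x^2*(-n - 98) + x*(-7*n^2 - 82*n + 24)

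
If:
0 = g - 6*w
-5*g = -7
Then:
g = 7/5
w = 7/30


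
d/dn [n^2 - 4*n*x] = 2*n - 4*x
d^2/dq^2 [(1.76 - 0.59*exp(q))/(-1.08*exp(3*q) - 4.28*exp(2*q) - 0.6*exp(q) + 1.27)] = (2.752704*exp(6*q) - 10.294128*exp(5*q) - 80.211088*exp(4*q) - 122.237444*exp(3*q) - 16.04316*exp(2*q) - 38.450644*exp(q) - 0.389509)*exp(q)/(1.259712*exp(9*q) + 14.976576*exp(8*q) + 61.451136*exp(7*q) + 90.599408*exp(6*q) - 1.083168*exp(5*q) - 70.108464*exp(4*q) - 14.126364*exp(3*q) + 19.338036*exp(2*q) + 2.90322*exp(q) - 2.048383)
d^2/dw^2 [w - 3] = 0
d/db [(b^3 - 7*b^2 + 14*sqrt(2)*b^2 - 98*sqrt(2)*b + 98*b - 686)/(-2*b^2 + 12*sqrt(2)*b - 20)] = (-b^4 + 12*sqrt(2)*b^3 - 140*sqrt(2)*b^2 + 236*b^2 - 1232*b - 280*sqrt(2)*b - 980 + 5096*sqrt(2))/(2*(b^4 - 12*sqrt(2)*b^3 + 92*b^2 - 120*sqrt(2)*b + 100))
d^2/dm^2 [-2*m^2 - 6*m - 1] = -4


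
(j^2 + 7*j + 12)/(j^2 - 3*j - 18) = (j + 4)/(j - 6)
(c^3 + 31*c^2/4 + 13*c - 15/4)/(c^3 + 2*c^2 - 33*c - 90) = (c - 1/4)/(c - 6)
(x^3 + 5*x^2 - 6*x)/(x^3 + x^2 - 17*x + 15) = x*(x + 6)/(x^2 + 2*x - 15)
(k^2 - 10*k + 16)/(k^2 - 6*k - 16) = (k - 2)/(k + 2)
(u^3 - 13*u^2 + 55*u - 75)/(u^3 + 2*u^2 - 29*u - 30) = (u^2 - 8*u + 15)/(u^2 + 7*u + 6)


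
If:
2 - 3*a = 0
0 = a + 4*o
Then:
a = 2/3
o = -1/6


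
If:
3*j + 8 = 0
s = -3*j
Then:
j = -8/3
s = 8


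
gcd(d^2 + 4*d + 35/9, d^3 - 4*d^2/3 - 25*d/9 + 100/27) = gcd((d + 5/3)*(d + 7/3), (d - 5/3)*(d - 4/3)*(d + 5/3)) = d + 5/3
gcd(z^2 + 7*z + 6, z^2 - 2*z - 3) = z + 1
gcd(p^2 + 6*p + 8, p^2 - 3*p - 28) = p + 4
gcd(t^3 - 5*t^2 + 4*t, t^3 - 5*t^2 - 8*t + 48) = t - 4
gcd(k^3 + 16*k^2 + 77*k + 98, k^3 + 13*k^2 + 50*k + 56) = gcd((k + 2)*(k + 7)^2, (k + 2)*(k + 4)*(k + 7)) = k^2 + 9*k + 14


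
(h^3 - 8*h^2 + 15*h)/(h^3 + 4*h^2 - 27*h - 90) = h*(h - 3)/(h^2 + 9*h + 18)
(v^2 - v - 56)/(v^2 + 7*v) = (v - 8)/v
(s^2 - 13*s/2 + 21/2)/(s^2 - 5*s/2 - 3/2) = (2*s - 7)/(2*s + 1)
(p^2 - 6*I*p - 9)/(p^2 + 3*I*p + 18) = (p - 3*I)/(p + 6*I)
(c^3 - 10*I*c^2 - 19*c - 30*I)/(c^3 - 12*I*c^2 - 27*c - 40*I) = (c - 6*I)/(c - 8*I)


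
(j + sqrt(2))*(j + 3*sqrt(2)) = j^2 + 4*sqrt(2)*j + 6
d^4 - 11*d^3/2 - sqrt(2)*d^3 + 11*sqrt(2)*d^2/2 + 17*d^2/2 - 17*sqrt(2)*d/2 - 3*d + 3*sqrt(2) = (d - 3)*(d - 2)*(d - 1/2)*(d - sqrt(2))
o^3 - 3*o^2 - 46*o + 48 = (o - 8)*(o - 1)*(o + 6)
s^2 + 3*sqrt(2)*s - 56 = (s - 4*sqrt(2))*(s + 7*sqrt(2))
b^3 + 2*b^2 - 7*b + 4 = (b - 1)^2*(b + 4)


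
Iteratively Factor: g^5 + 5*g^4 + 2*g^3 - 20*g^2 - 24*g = (g - 2)*(g^4 + 7*g^3 + 16*g^2 + 12*g) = (g - 2)*(g + 2)*(g^3 + 5*g^2 + 6*g) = (g - 2)*(g + 2)^2*(g^2 + 3*g) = (g - 2)*(g + 2)^2*(g + 3)*(g)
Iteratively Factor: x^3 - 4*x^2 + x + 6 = (x - 3)*(x^2 - x - 2) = (x - 3)*(x - 2)*(x + 1)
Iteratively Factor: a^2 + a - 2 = (a + 2)*(a - 1)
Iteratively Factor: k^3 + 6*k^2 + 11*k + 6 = (k + 1)*(k^2 + 5*k + 6) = (k + 1)*(k + 2)*(k + 3)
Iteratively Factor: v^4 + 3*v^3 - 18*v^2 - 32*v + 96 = (v - 2)*(v^3 + 5*v^2 - 8*v - 48) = (v - 3)*(v - 2)*(v^2 + 8*v + 16) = (v - 3)*(v - 2)*(v + 4)*(v + 4)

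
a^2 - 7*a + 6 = (a - 6)*(a - 1)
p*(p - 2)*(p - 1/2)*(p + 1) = p^4 - 3*p^3/2 - 3*p^2/2 + p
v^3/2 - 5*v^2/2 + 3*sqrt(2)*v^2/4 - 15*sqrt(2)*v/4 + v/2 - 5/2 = (v/2 + sqrt(2)/2)*(v - 5)*(v + sqrt(2)/2)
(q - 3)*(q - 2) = q^2 - 5*q + 6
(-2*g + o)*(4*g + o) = -8*g^2 + 2*g*o + o^2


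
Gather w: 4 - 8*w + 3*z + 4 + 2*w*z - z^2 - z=w*(2*z - 8) - z^2 + 2*z + 8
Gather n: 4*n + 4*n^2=4*n^2 + 4*n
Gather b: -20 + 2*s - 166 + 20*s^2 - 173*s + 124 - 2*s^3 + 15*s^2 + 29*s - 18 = -2*s^3 + 35*s^2 - 142*s - 80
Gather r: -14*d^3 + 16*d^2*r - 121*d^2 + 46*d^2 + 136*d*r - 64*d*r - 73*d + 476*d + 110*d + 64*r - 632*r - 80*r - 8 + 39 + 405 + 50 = -14*d^3 - 75*d^2 + 513*d + r*(16*d^2 + 72*d - 648) + 486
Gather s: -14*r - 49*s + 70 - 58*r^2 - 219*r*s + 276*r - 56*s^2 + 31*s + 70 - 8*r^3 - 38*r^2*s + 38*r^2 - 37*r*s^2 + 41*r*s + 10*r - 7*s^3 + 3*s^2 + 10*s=-8*r^3 - 20*r^2 + 272*r - 7*s^3 + s^2*(-37*r - 53) + s*(-38*r^2 - 178*r - 8) + 140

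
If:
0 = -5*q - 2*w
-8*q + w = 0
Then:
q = 0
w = 0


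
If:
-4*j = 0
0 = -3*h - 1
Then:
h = -1/3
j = 0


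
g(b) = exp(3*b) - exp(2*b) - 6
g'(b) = 3*exp(3*b) - 2*exp(2*b)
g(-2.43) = -6.01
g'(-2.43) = -0.01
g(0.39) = -4.96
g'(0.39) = 5.30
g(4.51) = 743357.63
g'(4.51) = 2238357.66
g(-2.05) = -6.01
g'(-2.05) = -0.03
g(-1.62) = -6.03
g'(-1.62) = -0.06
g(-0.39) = -6.15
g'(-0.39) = 0.01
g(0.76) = -0.80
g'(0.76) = 20.19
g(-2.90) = -6.00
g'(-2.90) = -0.01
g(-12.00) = -6.00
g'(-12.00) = 0.00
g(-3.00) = -6.00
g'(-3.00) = 0.00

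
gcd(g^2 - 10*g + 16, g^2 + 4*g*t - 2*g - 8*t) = g - 2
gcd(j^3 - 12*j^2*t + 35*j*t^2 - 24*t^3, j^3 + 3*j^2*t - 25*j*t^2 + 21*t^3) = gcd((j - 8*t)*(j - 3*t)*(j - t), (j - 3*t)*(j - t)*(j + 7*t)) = j^2 - 4*j*t + 3*t^2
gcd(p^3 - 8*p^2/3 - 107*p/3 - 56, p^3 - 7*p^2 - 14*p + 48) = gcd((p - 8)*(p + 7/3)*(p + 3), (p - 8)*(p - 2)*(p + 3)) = p^2 - 5*p - 24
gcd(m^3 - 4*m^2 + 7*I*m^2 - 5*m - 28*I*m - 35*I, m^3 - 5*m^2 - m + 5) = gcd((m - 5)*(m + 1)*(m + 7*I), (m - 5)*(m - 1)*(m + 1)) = m^2 - 4*m - 5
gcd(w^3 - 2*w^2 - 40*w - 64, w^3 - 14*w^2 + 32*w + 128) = w^2 - 6*w - 16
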